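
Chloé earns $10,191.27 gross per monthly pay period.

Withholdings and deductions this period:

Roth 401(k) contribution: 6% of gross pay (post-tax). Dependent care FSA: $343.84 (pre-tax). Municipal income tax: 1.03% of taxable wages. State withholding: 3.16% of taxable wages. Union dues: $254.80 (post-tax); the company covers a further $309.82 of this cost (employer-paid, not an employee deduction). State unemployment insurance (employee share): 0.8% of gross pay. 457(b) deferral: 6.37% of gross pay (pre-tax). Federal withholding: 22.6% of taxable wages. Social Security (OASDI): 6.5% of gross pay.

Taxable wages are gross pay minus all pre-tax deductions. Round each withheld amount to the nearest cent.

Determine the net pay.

457(b) deferral: $10,191.27 × 0.0637 = $649.18
Dependent care FSA: $343.84
Pre-tax total = $649.18 + $343.84 = $993.02
Taxable wages = $10,191.27 − $993.02 = $9,198.25
Federal withholding: $9,198.25 × 0.226 = $2,078.80
State withholding: $9,198.25 × 0.0316 = $290.66
Municipal income tax: $9,198.25 × 0.0103 = $94.74
State unemployment insurance (employee share): $10,191.27 × 0.008 = $81.53
Social Security (OASDI): $10,191.27 × 0.065 = $662.43
Roth 401(k) contribution: $10,191.27 × 0.06 = $611.48
Union dues: $254.80
(Employer's $309.82 toward union dues is not withheld from the employee.)
Total deductions = $649.18 + $343.84 + $2,078.80 + $290.66 + $94.74 + $81.53 + $662.43 + $611.48 + $254.80 = $5,067.46
Net pay = $10,191.27 − $5,067.46 = $5,123.81

$5,123.81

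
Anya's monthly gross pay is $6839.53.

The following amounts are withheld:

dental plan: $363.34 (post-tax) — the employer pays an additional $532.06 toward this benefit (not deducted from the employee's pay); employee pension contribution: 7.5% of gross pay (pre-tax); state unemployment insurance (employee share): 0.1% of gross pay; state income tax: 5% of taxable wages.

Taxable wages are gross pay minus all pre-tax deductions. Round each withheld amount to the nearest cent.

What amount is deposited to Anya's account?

Employee pension contribution: $6839.53 × 0.075 = $512.96
Taxable wages = $6839.53 − $512.96 = $6326.57
State income tax: $6326.57 × 0.05 = $316.33
State unemployment insurance (employee share): $6839.53 × 0.001 = $6.84
Dental plan: $363.34
(Employer's $532.06 toward dental plan is not withheld from the employee.)
Total deductions = $512.96 + $316.33 + $6.84 + $363.34 = $1199.47
Net pay = $6839.53 − $1199.47 = $5640.06

$5640.06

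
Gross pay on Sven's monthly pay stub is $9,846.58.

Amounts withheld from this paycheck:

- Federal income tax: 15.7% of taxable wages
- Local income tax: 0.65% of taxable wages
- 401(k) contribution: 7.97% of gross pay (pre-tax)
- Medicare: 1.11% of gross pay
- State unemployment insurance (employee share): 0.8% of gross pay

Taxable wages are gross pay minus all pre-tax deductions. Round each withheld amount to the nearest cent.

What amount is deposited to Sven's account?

401(k) contribution: $9,846.58 × 0.0797 = $784.77
Taxable wages = $9,846.58 − $784.77 = $9,061.81
Local income tax: $9,061.81 × 0.0065 = $58.90
Federal income tax: $9,061.81 × 0.157 = $1,422.70
State unemployment insurance (employee share): $9,846.58 × 0.008 = $78.77
Medicare: $9,846.58 × 0.0111 = $109.30
Total deductions = $784.77 + $58.90 + $1,422.70 + $78.77 + $109.30 = $2,454.44
Net pay = $9,846.58 − $2,454.44 = $7,392.14

$7,392.14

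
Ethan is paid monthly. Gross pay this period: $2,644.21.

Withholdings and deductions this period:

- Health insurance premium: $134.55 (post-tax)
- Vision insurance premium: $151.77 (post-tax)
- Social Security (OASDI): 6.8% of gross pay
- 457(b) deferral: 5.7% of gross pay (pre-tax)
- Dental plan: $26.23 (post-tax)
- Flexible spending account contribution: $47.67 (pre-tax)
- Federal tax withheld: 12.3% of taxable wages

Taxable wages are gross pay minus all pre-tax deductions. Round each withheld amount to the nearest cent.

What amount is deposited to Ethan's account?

457(b) deferral: $2,644.21 × 0.057 = $150.72
Flexible spending account contribution: $47.67
Pre-tax total = $150.72 + $47.67 = $198.39
Taxable wages = $2,644.21 − $198.39 = $2,445.82
Federal tax withheld: $2,445.82 × 0.123 = $300.84
Social Security (OASDI): $2,644.21 × 0.068 = $179.81
Dental plan: $26.23
Vision insurance premium: $151.77
Health insurance premium: $134.55
Total deductions = $150.72 + $47.67 + $300.84 + $179.81 + $26.23 + $151.77 + $134.55 = $991.59
Net pay = $2,644.21 − $991.59 = $1,652.62

$1,652.62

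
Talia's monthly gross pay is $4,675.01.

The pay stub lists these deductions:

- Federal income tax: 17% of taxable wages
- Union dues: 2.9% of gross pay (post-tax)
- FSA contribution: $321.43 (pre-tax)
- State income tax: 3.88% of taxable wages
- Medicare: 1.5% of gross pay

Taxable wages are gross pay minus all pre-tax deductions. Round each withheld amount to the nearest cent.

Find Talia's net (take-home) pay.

$3,238.84

FSA contribution: $321.43
Taxable wages = $4,675.01 − $321.43 = $4,353.58
State income tax: $4,353.58 × 0.0388 = $168.92
Federal income tax: $4,353.58 × 0.17 = $740.11
Medicare: $4,675.01 × 0.015 = $70.13
Union dues: $4,675.01 × 0.029 = $135.58
Total deductions = $321.43 + $168.92 + $740.11 + $70.13 + $135.58 = $1,436.17
Net pay = $4,675.01 − $1,436.17 = $3,238.84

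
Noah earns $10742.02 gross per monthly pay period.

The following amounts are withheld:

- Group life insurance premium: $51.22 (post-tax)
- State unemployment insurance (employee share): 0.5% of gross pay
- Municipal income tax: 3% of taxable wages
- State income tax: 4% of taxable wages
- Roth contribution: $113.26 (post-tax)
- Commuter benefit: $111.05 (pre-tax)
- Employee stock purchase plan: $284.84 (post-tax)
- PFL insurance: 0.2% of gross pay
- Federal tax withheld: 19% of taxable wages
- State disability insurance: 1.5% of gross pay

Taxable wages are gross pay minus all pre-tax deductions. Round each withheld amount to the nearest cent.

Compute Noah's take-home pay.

$7181.28

Commuter benefit: $111.05
Taxable wages = $10742.02 − $111.05 = $10630.97
State income tax: $10630.97 × 0.04 = $425.24
Municipal income tax: $10630.97 × 0.03 = $318.93
Federal tax withheld: $10630.97 × 0.19 = $2019.88
State unemployment insurance (employee share): $10742.02 × 0.005 = $53.71
State disability insurance: $10742.02 × 0.015 = $161.13
PFL insurance: $10742.02 × 0.002 = $21.48
Group life insurance premium: $51.22
Employee stock purchase plan: $284.84
Roth contribution: $113.26
Total deductions = $111.05 + $425.24 + $318.93 + $2019.88 + $53.71 + $161.13 + $21.48 + $51.22 + $284.84 + $113.26 = $3560.74
Net pay = $10742.02 − $3560.74 = $7181.28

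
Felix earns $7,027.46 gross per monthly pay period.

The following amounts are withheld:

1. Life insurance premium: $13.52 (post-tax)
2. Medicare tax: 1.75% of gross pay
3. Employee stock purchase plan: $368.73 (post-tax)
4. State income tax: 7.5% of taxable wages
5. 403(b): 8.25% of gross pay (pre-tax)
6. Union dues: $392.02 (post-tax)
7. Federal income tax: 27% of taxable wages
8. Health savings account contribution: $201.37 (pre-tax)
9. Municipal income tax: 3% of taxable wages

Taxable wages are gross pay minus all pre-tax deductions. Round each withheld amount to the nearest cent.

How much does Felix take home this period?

Health savings account contribution: $201.37
403(b): $7,027.46 × 0.0825 = $579.77
Pre-tax total = $201.37 + $579.77 = $781.14
Taxable wages = $7,027.46 − $781.14 = $6,246.32
Municipal income tax: $6,246.32 × 0.03 = $187.39
State income tax: $6,246.32 × 0.075 = $468.47
Federal income tax: $6,246.32 × 0.27 = $1,686.51
Medicare tax: $7,027.46 × 0.0175 = $122.98
Life insurance premium: $13.52
Union dues: $392.02
Employee stock purchase plan: $368.73
Total deductions = $201.37 + $579.77 + $187.39 + $468.47 + $1,686.51 + $122.98 + $13.52 + $392.02 + $368.73 = $4,020.76
Net pay = $7,027.46 − $4,020.76 = $3,006.70

$3,006.70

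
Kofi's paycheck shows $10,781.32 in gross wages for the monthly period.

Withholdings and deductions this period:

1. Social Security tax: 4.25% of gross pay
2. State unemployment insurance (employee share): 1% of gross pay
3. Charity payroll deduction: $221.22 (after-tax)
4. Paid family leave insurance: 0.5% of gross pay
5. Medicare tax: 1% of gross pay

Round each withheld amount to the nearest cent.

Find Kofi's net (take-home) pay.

$9,832.36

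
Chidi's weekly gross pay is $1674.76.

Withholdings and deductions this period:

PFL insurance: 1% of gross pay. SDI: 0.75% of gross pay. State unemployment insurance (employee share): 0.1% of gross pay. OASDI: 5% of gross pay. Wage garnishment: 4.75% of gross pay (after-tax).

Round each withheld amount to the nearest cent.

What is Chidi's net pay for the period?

SDI: $1674.76 × 0.0075 = $12.56
OASDI: $1674.76 × 0.05 = $83.74
PFL insurance: $1674.76 × 0.01 = $16.75
State unemployment insurance (employee share): $1674.76 × 0.001 = $1.67
Wage garnishment: $1674.76 × 0.0475 = $79.55
Total deductions = $12.56 + $83.74 + $16.75 + $1.67 + $79.55 = $194.27
Net pay = $1674.76 − $194.27 = $1480.49

$1480.49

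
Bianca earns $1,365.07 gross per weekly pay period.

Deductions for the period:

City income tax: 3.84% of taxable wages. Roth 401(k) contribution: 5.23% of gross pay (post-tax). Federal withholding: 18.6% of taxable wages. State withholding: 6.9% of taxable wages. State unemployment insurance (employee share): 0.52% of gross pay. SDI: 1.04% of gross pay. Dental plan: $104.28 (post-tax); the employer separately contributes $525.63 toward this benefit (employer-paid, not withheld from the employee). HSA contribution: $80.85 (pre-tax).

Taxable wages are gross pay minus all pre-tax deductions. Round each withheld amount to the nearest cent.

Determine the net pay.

HSA contribution: $80.85
Taxable wages = $1,365.07 − $80.85 = $1,284.22
State withholding: $1,284.22 × 0.069 = $88.61
Federal withholding: $1,284.22 × 0.186 = $238.86
City income tax: $1,284.22 × 0.0384 = $49.31
State unemployment insurance (employee share): $1,365.07 × 0.0052 = $7.10
SDI: $1,365.07 × 0.0104 = $14.20
Roth 401(k) contribution: $1,365.07 × 0.0523 = $71.39
Dental plan: $104.28
(Employer's $525.63 toward dental plan is not withheld from the employee.)
Total deductions = $80.85 + $88.61 + $238.86 + $49.31 + $7.10 + $14.20 + $71.39 + $104.28 = $654.60
Net pay = $1,365.07 − $654.60 = $710.47

$710.47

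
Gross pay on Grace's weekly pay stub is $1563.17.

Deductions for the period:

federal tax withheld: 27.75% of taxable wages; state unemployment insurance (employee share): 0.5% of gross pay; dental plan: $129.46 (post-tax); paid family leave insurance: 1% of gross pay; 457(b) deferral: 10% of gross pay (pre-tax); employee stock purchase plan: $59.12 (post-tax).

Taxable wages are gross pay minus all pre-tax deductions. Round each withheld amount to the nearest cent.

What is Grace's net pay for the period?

457(b) deferral: $1563.17 × 0.1 = $156.32
Taxable wages = $1563.17 − $156.32 = $1406.85
Federal tax withheld: $1406.85 × 0.2775 = $390.40
Paid family leave insurance: $1563.17 × 0.01 = $15.63
State unemployment insurance (employee share): $1563.17 × 0.005 = $7.82
Employee stock purchase plan: $59.12
Dental plan: $129.46
Total deductions = $156.32 + $390.40 + $15.63 + $7.82 + $59.12 + $129.46 = $758.75
Net pay = $1563.17 − $758.75 = $804.42

$804.42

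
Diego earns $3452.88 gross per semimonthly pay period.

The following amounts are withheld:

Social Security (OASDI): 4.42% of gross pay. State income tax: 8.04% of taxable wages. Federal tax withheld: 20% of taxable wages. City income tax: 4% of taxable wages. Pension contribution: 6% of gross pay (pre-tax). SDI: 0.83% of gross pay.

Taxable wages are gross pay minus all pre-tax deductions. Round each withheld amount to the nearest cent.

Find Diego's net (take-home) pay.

$2024.50

Pension contribution: $3452.88 × 0.06 = $207.17
Taxable wages = $3452.88 − $207.17 = $3245.71
Federal tax withheld: $3245.71 × 0.2 = $649.14
City income tax: $3245.71 × 0.04 = $129.83
State income tax: $3245.71 × 0.0804 = $260.96
SDI: $3452.88 × 0.0083 = $28.66
Social Security (OASDI): $3452.88 × 0.0442 = $152.62
Total deductions = $207.17 + $649.14 + $129.83 + $260.96 + $28.66 + $152.62 = $1428.38
Net pay = $3452.88 − $1428.38 = $2024.50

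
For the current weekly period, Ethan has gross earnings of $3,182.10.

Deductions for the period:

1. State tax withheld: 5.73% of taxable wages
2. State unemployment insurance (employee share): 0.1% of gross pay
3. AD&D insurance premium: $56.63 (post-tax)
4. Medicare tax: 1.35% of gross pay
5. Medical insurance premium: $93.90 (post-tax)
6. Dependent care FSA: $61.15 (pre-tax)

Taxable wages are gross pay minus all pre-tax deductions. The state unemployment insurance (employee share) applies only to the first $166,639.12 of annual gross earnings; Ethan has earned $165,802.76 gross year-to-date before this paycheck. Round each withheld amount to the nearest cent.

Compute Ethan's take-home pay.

$2,747.79

Dependent care FSA: $61.15
Taxable wages = $3,182.10 − $61.15 = $3,120.95
State tax withheld: $3,120.95 × 0.0573 = $178.83
Medicare tax: $3,182.10 × 0.0135 = $42.96
State unemployment insurance (employee share): only $166,639.12 − $165,802.76 = $836.36 of this check is subject → $836.36 × 0.001 = $0.84
AD&D insurance premium: $56.63
Medical insurance premium: $93.90
Total deductions = $61.15 + $178.83 + $42.96 + $0.84 + $56.63 + $93.90 = $434.31
Net pay = $3,182.10 − $434.31 = $2,747.79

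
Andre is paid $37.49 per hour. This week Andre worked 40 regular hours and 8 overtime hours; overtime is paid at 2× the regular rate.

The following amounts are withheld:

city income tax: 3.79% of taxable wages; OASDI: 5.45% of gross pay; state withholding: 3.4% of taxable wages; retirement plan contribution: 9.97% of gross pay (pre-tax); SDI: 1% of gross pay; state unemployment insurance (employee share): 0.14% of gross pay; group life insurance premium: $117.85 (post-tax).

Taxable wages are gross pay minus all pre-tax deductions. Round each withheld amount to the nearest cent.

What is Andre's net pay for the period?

Regular pay: 40 × $37.49 = $1499.60
Overtime pay: 8 × $37.49 × 2 = $599.84
Gross pay = $1499.60 + $599.84 = $2099.44
Retirement plan contribution: $2099.44 × 0.0997 = $209.31
Taxable wages = $2099.44 − $209.31 = $1890.13
State withholding: $1890.13 × 0.034 = $64.26
City income tax: $1890.13 × 0.0379 = $71.64
SDI: $2099.44 × 0.01 = $20.99
OASDI: $2099.44 × 0.0545 = $114.42
State unemployment insurance (employee share): $2099.44 × 0.0014 = $2.94
Group life insurance premium: $117.85
Total deductions = $209.31 + $64.26 + $71.64 + $20.99 + $114.42 + $2.94 + $117.85 = $601.41
Net pay = $2099.44 − $601.41 = $1498.03

$1498.03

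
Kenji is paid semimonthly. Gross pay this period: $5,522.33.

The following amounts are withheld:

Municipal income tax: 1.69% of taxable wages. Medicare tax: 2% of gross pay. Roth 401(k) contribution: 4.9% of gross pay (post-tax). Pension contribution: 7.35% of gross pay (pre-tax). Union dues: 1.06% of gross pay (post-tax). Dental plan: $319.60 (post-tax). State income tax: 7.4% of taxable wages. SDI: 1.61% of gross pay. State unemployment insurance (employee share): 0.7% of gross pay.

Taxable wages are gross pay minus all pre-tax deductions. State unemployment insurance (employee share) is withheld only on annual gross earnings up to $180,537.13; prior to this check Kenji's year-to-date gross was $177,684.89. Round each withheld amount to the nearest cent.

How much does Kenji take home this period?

Pension contribution: $5,522.33 × 0.0735 = $405.89
Taxable wages = $5,522.33 − $405.89 = $5,116.44
Municipal income tax: $5,116.44 × 0.0169 = $86.47
State income tax: $5,116.44 × 0.074 = $378.62
State unemployment insurance (employee share): only $180,537.13 − $177,684.89 = $2,852.24 of this check is subject → $2,852.24 × 0.007 = $19.97
SDI: $5,522.33 × 0.0161 = $88.91
Medicare tax: $5,522.33 × 0.02 = $110.45
Roth 401(k) contribution: $5,522.33 × 0.049 = $270.59
Union dues: $5,522.33 × 0.0106 = $58.54
Dental plan: $319.60
Total deductions = $405.89 + $86.47 + $378.62 + $19.97 + $88.91 + $110.45 + $270.59 + $58.54 + $319.60 = $1,739.04
Net pay = $5,522.33 − $1,739.04 = $3,783.29

$3,783.29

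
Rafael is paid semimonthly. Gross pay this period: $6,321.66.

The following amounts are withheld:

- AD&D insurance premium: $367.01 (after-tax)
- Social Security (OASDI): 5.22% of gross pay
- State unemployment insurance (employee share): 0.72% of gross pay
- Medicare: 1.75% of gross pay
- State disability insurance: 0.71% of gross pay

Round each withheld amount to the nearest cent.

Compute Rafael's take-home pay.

Social Security (OASDI): $6,321.66 × 0.0522 = $329.99
State unemployment insurance (employee share): $6,321.66 × 0.0072 = $45.52
State disability insurance: $6,321.66 × 0.0071 = $44.88
Medicare: $6,321.66 × 0.0175 = $110.63
AD&D insurance premium: $367.01
Total deductions = $329.99 + $45.52 + $44.88 + $110.63 + $367.01 = $898.03
Net pay = $6,321.66 − $898.03 = $5,423.63

$5,423.63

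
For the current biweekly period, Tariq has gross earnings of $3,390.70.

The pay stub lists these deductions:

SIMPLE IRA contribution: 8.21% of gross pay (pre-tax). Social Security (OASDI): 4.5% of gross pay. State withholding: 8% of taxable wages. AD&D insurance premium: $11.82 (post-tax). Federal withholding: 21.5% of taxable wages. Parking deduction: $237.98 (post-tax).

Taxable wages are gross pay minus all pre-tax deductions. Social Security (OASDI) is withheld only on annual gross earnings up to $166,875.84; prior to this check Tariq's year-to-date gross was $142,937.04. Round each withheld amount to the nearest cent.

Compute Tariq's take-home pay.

$1,791.80

SIMPLE IRA contribution: $3,390.70 × 0.0821 = $278.38
Taxable wages = $3,390.70 − $278.38 = $3,112.32
State withholding: $3,112.32 × 0.08 = $248.99
Federal withholding: $3,112.32 × 0.215 = $669.15
Social Security (OASDI): cap not yet reached, full $3,390.70 is subject → $3,390.70 × 0.045 = $152.58
Parking deduction: $237.98
AD&D insurance premium: $11.82
Total deductions = $278.38 + $248.99 + $669.15 + $152.58 + $237.98 + $11.82 = $1,598.90
Net pay = $3,390.70 − $1,598.90 = $1,791.80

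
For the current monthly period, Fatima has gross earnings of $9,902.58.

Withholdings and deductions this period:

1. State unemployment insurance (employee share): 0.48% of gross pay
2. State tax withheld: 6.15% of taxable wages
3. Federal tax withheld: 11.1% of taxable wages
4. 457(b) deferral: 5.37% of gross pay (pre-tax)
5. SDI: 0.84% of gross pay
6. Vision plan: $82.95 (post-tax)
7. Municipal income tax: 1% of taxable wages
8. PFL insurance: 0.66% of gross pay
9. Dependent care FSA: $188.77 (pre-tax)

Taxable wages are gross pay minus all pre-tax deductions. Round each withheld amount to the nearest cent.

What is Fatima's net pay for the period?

Dependent care FSA: $188.77
457(b) deferral: $9,902.58 × 0.0537 = $531.77
Pre-tax total = $188.77 + $531.77 = $720.54
Taxable wages = $9,902.58 − $720.54 = $9,182.04
Municipal income tax: $9,182.04 × 0.01 = $91.82
Federal tax withheld: $9,182.04 × 0.111 = $1,019.21
State tax withheld: $9,182.04 × 0.0615 = $564.70
PFL insurance: $9,902.58 × 0.0066 = $65.36
State unemployment insurance (employee share): $9,902.58 × 0.0048 = $47.53
SDI: $9,902.58 × 0.0084 = $83.18
Vision plan: $82.95
Total deductions = $188.77 + $531.77 + $91.82 + $1,019.21 + $564.70 + $65.36 + $47.53 + $83.18 + $82.95 = $2,675.29
Net pay = $9,902.58 − $2,675.29 = $7,227.29

$7,227.29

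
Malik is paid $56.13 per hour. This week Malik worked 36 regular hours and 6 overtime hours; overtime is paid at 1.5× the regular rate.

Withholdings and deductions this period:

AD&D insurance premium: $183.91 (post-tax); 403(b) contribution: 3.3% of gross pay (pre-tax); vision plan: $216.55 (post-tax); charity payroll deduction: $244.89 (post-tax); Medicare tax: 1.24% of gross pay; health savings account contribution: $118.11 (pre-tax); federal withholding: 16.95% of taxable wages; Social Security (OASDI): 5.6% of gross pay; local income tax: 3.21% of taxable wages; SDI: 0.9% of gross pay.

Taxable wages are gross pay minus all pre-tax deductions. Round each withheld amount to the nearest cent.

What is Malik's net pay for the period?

$1,014.95

Regular pay: 36 × $56.13 = $2,020.68
Overtime pay: 6 × $56.13 × 1.5 = $505.17
Gross pay = $2,020.68 + $505.17 = $2,525.85
Health savings account contribution: $118.11
403(b) contribution: $2,525.85 × 0.033 = $83.35
Pre-tax total = $118.11 + $83.35 = $201.46
Taxable wages = $2,525.85 − $201.46 = $2,324.39
Federal withholding: $2,324.39 × 0.1695 = $393.98
Local income tax: $2,324.39 × 0.0321 = $74.61
Social Security (OASDI): $2,525.85 × 0.056 = $141.45
Medicare tax: $2,525.85 × 0.0124 = $31.32
SDI: $2,525.85 × 0.009 = $22.73
Vision plan: $216.55
AD&D insurance premium: $183.91
Charity payroll deduction: $244.89
Total deductions = $118.11 + $83.35 + $393.98 + $74.61 + $141.45 + $31.32 + $22.73 + $216.55 + $183.91 + $244.89 = $1,510.90
Net pay = $2,525.85 − $1,510.90 = $1,014.95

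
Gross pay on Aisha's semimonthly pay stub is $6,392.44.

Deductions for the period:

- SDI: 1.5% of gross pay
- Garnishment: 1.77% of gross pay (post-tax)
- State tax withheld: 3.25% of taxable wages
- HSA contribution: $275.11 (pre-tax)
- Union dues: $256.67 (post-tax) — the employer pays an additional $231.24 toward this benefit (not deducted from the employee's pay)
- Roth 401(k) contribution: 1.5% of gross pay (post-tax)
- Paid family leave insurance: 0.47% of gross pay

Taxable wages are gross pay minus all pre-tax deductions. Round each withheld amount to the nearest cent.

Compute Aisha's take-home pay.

$5,326.88

HSA contribution: $275.11
Taxable wages = $6,392.44 − $275.11 = $6,117.33
State tax withheld: $6,117.33 × 0.0325 = $198.81
Paid family leave insurance: $6,392.44 × 0.0047 = $30.04
SDI: $6,392.44 × 0.015 = $95.89
Garnishment: $6,392.44 × 0.0177 = $113.15
Roth 401(k) contribution: $6,392.44 × 0.015 = $95.89
Union dues: $256.67
(Employer's $231.24 toward union dues is not withheld from the employee.)
Total deductions = $275.11 + $198.81 + $30.04 + $95.89 + $113.15 + $95.89 + $256.67 = $1,065.56
Net pay = $6,392.44 − $1,065.56 = $5,326.88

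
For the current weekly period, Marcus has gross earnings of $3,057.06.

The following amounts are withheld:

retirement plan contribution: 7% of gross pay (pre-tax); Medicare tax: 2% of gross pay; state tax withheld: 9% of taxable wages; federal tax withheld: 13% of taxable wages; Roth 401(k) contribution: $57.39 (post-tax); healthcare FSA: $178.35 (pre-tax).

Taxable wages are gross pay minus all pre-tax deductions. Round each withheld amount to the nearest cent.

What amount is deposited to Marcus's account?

$1,959.96

Healthcare FSA: $178.35
Retirement plan contribution: $3,057.06 × 0.07 = $213.99
Pre-tax total = $178.35 + $213.99 = $392.34
Taxable wages = $3,057.06 − $392.34 = $2,664.72
State tax withheld: $2,664.72 × 0.09 = $239.82
Federal tax withheld: $2,664.72 × 0.13 = $346.41
Medicare tax: $3,057.06 × 0.02 = $61.14
Roth 401(k) contribution: $57.39
Total deductions = $178.35 + $213.99 + $239.82 + $346.41 + $61.14 + $57.39 = $1,097.10
Net pay = $3,057.06 − $1,097.10 = $1,959.96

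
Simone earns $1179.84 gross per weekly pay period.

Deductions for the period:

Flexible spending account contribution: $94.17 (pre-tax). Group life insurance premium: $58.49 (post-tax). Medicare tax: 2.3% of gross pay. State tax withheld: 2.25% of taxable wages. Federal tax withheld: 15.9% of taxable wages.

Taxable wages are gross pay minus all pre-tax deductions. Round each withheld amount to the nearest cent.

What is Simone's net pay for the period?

Flexible spending account contribution: $94.17
Taxable wages = $1179.84 − $94.17 = $1085.67
State tax withheld: $1085.67 × 0.0225 = $24.43
Federal tax withheld: $1085.67 × 0.159 = $172.62
Medicare tax: $1179.84 × 0.023 = $27.14
Group life insurance premium: $58.49
Total deductions = $94.17 + $24.43 + $172.62 + $27.14 + $58.49 = $376.85
Net pay = $1179.84 − $376.85 = $802.99

$802.99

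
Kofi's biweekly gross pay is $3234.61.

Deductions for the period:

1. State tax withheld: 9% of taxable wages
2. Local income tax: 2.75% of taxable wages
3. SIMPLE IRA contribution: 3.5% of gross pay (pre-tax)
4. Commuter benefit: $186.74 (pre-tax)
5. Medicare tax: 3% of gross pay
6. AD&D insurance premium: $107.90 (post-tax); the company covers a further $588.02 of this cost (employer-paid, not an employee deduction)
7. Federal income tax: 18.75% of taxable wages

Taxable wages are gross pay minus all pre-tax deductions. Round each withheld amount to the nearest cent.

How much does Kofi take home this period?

$1834.65

Commuter benefit: $186.74
SIMPLE IRA contribution: $3234.61 × 0.035 = $113.21
Pre-tax total = $186.74 + $113.21 = $299.95
Taxable wages = $3234.61 − $299.95 = $2934.66
State tax withheld: $2934.66 × 0.09 = $264.12
Federal income tax: $2934.66 × 0.1875 = $550.25
Local income tax: $2934.66 × 0.0275 = $80.70
Medicare tax: $3234.61 × 0.03 = $97.04
AD&D insurance premium: $107.90
(Employer's $588.02 toward AD&D insurance premium is not withheld from the employee.)
Total deductions = $186.74 + $113.21 + $264.12 + $550.25 + $80.70 + $97.04 + $107.90 = $1399.96
Net pay = $3234.61 − $1399.96 = $1834.65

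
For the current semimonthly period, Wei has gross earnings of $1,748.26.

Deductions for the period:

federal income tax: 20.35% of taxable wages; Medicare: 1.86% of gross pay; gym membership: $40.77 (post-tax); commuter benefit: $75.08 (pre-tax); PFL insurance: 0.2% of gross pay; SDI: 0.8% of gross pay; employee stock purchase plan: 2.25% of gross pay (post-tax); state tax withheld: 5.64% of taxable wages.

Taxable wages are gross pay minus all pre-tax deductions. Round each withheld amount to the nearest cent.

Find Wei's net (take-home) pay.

$1,108.20

Commuter benefit: $75.08
Taxable wages = $1,748.26 − $75.08 = $1,673.18
State tax withheld: $1,673.18 × 0.0564 = $94.37
Federal income tax: $1,673.18 × 0.2035 = $340.49
PFL insurance: $1,748.26 × 0.002 = $3.50
Medicare: $1,748.26 × 0.0186 = $32.52
SDI: $1,748.26 × 0.008 = $13.99
Gym membership: $40.77
Employee stock purchase plan: $1,748.26 × 0.0225 = $39.34
Total deductions = $75.08 + $94.37 + $340.49 + $3.50 + $32.52 + $13.99 + $40.77 + $39.34 = $640.06
Net pay = $1,748.26 − $640.06 = $1,108.20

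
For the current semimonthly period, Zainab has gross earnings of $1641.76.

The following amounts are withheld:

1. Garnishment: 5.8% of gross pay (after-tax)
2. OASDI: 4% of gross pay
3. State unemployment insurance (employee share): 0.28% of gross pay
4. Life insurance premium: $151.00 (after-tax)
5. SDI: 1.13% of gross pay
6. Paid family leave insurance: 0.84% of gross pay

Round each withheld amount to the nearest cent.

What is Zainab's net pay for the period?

$1292.93

Paid family leave insurance: $1641.76 × 0.0084 = $13.79
State unemployment insurance (employee share): $1641.76 × 0.0028 = $4.60
SDI: $1641.76 × 0.0113 = $18.55
OASDI: $1641.76 × 0.04 = $65.67
Life insurance premium: $151.00
Garnishment: $1641.76 × 0.058 = $95.22
Total deductions = $13.79 + $4.60 + $18.55 + $65.67 + $151.00 + $95.22 = $348.83
Net pay = $1641.76 − $348.83 = $1292.93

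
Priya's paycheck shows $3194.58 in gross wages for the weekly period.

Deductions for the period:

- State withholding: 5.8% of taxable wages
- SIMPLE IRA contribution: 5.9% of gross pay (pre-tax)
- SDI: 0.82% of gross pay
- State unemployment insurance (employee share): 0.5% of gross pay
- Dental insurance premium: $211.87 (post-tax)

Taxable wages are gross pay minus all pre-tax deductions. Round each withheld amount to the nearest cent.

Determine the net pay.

SIMPLE IRA contribution: $3194.58 × 0.059 = $188.48
Taxable wages = $3194.58 − $188.48 = $3006.10
State withholding: $3006.10 × 0.058 = $174.35
SDI: $3194.58 × 0.0082 = $26.20
State unemployment insurance (employee share): $3194.58 × 0.005 = $15.97
Dental insurance premium: $211.87
Total deductions = $188.48 + $174.35 + $26.20 + $15.97 + $211.87 = $616.87
Net pay = $3194.58 − $616.87 = $2577.71

$2577.71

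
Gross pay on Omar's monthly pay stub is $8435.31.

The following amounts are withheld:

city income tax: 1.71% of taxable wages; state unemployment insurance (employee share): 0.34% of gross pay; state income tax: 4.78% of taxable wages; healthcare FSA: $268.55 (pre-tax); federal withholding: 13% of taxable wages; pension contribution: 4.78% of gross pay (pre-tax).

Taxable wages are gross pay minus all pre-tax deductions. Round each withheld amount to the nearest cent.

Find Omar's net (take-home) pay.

$6221.75

Healthcare FSA: $268.55
Pension contribution: $8435.31 × 0.0478 = $403.21
Pre-tax total = $268.55 + $403.21 = $671.76
Taxable wages = $8435.31 − $671.76 = $7763.55
Federal withholding: $7763.55 × 0.13 = $1009.26
City income tax: $7763.55 × 0.0171 = $132.76
State income tax: $7763.55 × 0.0478 = $371.10
State unemployment insurance (employee share): $8435.31 × 0.0034 = $28.68
Total deductions = $268.55 + $403.21 + $1009.26 + $132.76 + $371.10 + $28.68 = $2213.56
Net pay = $8435.31 − $2213.56 = $6221.75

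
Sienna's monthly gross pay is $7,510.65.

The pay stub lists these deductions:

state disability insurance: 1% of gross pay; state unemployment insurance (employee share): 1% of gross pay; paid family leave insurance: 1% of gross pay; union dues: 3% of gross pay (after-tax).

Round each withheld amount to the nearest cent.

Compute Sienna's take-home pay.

$7,060.00

Paid family leave insurance: $7,510.65 × 0.01 = $75.11
State unemployment insurance (employee share): $7,510.65 × 0.01 = $75.11
State disability insurance: $7,510.65 × 0.01 = $75.11
Union dues: $7,510.65 × 0.03 = $225.32
Total deductions = $75.11 + $75.11 + $75.11 + $225.32 = $450.65
Net pay = $7,510.65 − $450.65 = $7,060.00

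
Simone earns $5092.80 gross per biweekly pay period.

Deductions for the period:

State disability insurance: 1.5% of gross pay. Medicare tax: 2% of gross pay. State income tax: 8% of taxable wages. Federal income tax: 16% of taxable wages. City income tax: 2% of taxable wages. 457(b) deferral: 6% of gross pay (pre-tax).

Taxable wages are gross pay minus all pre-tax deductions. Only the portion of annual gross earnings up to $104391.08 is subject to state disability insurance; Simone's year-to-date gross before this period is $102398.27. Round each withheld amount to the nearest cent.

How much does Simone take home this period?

$3410.80

457(b) deferral: $5092.80 × 0.06 = $305.57
Taxable wages = $5092.80 − $305.57 = $4787.23
State income tax: $4787.23 × 0.08 = $382.98
Federal income tax: $4787.23 × 0.16 = $765.96
City income tax: $4787.23 × 0.02 = $95.74
State disability insurance: only $104391.08 − $102398.27 = $1992.81 of this check is subject → $1992.81 × 0.015 = $29.89
Medicare tax: $5092.80 × 0.02 = $101.86
Total deductions = $305.57 + $382.98 + $765.96 + $95.74 + $29.89 + $101.86 = $1682.00
Net pay = $5092.80 − $1682.00 = $3410.80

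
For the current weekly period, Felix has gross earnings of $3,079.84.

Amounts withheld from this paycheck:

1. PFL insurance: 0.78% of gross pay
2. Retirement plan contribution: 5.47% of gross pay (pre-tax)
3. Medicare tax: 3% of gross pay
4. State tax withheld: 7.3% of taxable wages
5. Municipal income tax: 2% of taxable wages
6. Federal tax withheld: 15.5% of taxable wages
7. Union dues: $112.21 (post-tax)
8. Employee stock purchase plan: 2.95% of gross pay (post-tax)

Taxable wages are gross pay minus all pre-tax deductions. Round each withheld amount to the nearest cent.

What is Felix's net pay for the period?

$1,869.86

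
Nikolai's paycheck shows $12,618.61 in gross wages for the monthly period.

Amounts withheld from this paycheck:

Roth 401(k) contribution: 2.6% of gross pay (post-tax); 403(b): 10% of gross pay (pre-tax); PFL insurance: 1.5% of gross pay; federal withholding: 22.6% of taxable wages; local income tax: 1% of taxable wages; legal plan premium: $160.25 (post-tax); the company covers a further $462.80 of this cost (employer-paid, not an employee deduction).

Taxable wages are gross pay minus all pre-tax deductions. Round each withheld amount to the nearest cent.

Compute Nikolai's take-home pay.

403(b): $12,618.61 × 0.1 = $1,261.86
Taxable wages = $12,618.61 − $1,261.86 = $11,356.75
Federal withholding: $11,356.75 × 0.226 = $2,566.63
Local income tax: $11,356.75 × 0.01 = $113.57
PFL insurance: $12,618.61 × 0.015 = $189.28
Roth 401(k) contribution: $12,618.61 × 0.026 = $328.08
Legal plan premium: $160.25
(Employer's $462.80 toward legal plan premium is not withheld from the employee.)
Total deductions = $1,261.86 + $2,566.63 + $113.57 + $189.28 + $328.08 + $160.25 = $4,619.67
Net pay = $12,618.61 − $4,619.67 = $7,998.94

$7,998.94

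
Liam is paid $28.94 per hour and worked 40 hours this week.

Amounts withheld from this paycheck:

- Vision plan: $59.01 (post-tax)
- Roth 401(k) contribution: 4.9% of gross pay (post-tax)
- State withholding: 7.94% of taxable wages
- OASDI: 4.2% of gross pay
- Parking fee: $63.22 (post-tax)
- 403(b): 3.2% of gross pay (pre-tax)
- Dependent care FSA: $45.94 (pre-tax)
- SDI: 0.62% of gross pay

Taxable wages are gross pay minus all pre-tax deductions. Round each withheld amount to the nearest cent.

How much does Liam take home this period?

$754.55

Gross pay: 40 × $28.94 = $1157.60
Dependent care FSA: $45.94
403(b): $1157.60 × 0.032 = $37.04
Pre-tax total = $45.94 + $37.04 = $82.98
Taxable wages = $1157.60 − $82.98 = $1074.62
State withholding: $1074.62 × 0.0794 = $85.32
SDI: $1157.60 × 0.0062 = $7.18
OASDI: $1157.60 × 0.042 = $48.62
Vision plan: $59.01
Parking fee: $63.22
Roth 401(k) contribution: $1157.60 × 0.049 = $56.72
Total deductions = $45.94 + $37.04 + $85.32 + $7.18 + $48.62 + $59.01 + $63.22 + $56.72 = $403.05
Net pay = $1157.60 − $403.05 = $754.55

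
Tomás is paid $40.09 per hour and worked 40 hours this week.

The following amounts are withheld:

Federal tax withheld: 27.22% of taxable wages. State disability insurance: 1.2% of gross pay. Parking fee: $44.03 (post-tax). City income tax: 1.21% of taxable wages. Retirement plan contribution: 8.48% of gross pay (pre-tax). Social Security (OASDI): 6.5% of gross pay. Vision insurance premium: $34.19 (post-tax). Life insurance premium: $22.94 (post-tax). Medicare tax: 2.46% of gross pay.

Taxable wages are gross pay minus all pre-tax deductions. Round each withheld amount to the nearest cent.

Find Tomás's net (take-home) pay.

$786.29

Gross pay: 40 × $40.09 = $1,603.60
Retirement plan contribution: $1,603.60 × 0.0848 = $135.99
Taxable wages = $1,603.60 − $135.99 = $1,467.61
City income tax: $1,467.61 × 0.0121 = $17.76
Federal tax withheld: $1,467.61 × 0.2722 = $399.48
Social Security (OASDI): $1,603.60 × 0.065 = $104.23
Medicare tax: $1,603.60 × 0.0246 = $39.45
State disability insurance: $1,603.60 × 0.012 = $19.24
Life insurance premium: $22.94
Parking fee: $44.03
Vision insurance premium: $34.19
Total deductions = $135.99 + $17.76 + $399.48 + $104.23 + $39.45 + $19.24 + $22.94 + $44.03 + $34.19 = $817.31
Net pay = $1,603.60 − $817.31 = $786.29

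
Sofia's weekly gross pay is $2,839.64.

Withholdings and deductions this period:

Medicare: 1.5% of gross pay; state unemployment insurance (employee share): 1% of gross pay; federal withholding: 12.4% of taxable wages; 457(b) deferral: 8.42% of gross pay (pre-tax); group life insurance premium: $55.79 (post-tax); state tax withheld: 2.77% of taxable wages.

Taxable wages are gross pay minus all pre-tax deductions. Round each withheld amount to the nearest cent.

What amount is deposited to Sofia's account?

457(b) deferral: $2,839.64 × 0.0842 = $239.10
Taxable wages = $2,839.64 − $239.10 = $2,600.54
Federal withholding: $2,600.54 × 0.124 = $322.47
State tax withheld: $2,600.54 × 0.0277 = $72.03
Medicare: $2,839.64 × 0.015 = $42.59
State unemployment insurance (employee share): $2,839.64 × 0.01 = $28.40
Group life insurance premium: $55.79
Total deductions = $239.10 + $322.47 + $72.03 + $42.59 + $28.40 + $55.79 = $760.38
Net pay = $2,839.64 − $760.38 = $2,079.26

$2,079.26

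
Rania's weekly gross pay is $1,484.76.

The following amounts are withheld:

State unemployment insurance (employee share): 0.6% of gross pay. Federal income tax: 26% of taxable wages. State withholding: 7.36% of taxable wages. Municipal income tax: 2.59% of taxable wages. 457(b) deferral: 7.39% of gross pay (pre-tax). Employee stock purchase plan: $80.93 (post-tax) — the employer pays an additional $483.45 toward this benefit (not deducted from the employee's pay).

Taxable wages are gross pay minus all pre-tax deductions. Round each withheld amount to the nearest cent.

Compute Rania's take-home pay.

457(b) deferral: $1,484.76 × 0.0739 = $109.72
Taxable wages = $1,484.76 − $109.72 = $1,375.04
Federal income tax: $1,375.04 × 0.26 = $357.51
Municipal income tax: $1,375.04 × 0.0259 = $35.61
State withholding: $1,375.04 × 0.0736 = $101.20
State unemployment insurance (employee share): $1,484.76 × 0.006 = $8.91
Employee stock purchase plan: $80.93
(Employer's $483.45 toward employee stock purchase plan is not withheld from the employee.)
Total deductions = $109.72 + $357.51 + $35.61 + $101.20 + $8.91 + $80.93 = $693.88
Net pay = $1,484.76 − $693.88 = $790.88

$790.88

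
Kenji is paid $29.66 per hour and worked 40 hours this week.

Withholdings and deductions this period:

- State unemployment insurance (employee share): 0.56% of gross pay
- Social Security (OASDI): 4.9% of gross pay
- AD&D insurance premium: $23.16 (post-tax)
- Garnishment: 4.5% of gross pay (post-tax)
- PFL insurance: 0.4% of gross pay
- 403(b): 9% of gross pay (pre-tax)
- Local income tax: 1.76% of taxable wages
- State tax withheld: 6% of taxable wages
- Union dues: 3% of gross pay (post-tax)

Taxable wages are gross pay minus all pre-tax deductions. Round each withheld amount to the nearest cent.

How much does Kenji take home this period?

Gross pay: 40 × $29.66 = $1,186.40
403(b): $1,186.40 × 0.09 = $106.78
Taxable wages = $1,186.40 − $106.78 = $1,079.62
Local income tax: $1,079.62 × 0.0176 = $19.00
State tax withheld: $1,079.62 × 0.06 = $64.78
PFL insurance: $1,186.40 × 0.004 = $4.75
State unemployment insurance (employee share): $1,186.40 × 0.0056 = $6.64
Social Security (OASDI): $1,186.40 × 0.049 = $58.13
Union dues: $1,186.40 × 0.03 = $35.59
AD&D insurance premium: $23.16
Garnishment: $1,186.40 × 0.045 = $53.39
Total deductions = $106.78 + $19.00 + $64.78 + $4.75 + $6.64 + $58.13 + $35.59 + $23.16 + $53.39 = $372.22
Net pay = $1,186.40 − $372.22 = $814.18

$814.18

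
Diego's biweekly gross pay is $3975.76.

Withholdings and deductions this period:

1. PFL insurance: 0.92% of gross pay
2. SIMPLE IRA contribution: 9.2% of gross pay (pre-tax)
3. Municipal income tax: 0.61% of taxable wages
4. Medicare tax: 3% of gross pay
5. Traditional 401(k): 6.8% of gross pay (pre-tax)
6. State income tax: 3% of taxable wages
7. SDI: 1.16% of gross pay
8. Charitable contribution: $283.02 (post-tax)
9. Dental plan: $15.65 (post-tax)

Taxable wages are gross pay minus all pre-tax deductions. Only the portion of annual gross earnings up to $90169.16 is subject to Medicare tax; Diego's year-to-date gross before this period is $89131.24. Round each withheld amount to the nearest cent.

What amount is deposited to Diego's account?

Traditional 401(k): $3975.76 × 0.068 = $270.35
SIMPLE IRA contribution: $3975.76 × 0.092 = $365.77
Pre-tax total = $270.35 + $365.77 = $636.12
Taxable wages = $3975.76 − $636.12 = $3339.64
Municipal income tax: $3339.64 × 0.0061 = $20.37
State income tax: $3339.64 × 0.03 = $100.19
PFL insurance: $3975.76 × 0.0092 = $36.58
Medicare tax: only $90169.16 − $89131.24 = $1037.92 of this check is subject → $1037.92 × 0.03 = $31.14
SDI: $3975.76 × 0.0116 = $46.12
Charitable contribution: $283.02
Dental plan: $15.65
Total deductions = $270.35 + $365.77 + $20.37 + $100.19 + $36.58 + $31.14 + $46.12 + $283.02 + $15.65 = $1169.19
Net pay = $3975.76 − $1169.19 = $2806.57

$2806.57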